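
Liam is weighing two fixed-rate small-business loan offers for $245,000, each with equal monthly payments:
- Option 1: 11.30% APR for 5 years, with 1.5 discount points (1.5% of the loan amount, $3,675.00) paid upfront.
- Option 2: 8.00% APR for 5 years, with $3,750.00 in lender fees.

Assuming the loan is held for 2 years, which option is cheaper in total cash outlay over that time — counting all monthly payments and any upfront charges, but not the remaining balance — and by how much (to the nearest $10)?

Option 2 by $9,430

Option 1: monthly rate = 11.3%/12 = 0.0094167; payment = 245,000 × 0.0094167 / (1 − (1+0.0094167)^−60) = $5,363.62.
Option 2: at 8.00% the monthly rate is 0.0066667, so the payment is 245,000 × 0.0066667 / (1 − 1.0066667^−60) = $4,967.72.
Over 24 months: Option 1 costs 24 × $5,363.62 + $3,675.00 = $132,401.88; Option 2 costs 24 × $4,967.72 + $3,750.00 = $122,975.28.
Option 2 is cheaper by $132,401.88 − $122,975.28 = $9,426.60.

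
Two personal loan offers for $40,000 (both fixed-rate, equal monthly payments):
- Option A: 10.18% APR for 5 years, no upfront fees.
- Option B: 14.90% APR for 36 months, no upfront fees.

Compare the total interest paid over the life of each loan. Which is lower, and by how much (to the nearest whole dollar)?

Option A: at 10.18% the monthly rate is 0.0084833, so the payment is 40,000 × 0.0084833 / (1 − 1.0084833^−60) = $853.43.
Total interest on Option A = 60 × $853.43 − $40,000 = $11,205.80.
Option B: monthly rate = 14.9%/12 = 0.0124167; payment = 40,000 × 0.0124167 / (1 − (1+0.0124167)^−36) = $1,384.66.
Total interest on Option B = 36 × $1,384.66 − $40,000 = $9,847.76.
Option B is lower by $1,358.04.

Option B by $1,358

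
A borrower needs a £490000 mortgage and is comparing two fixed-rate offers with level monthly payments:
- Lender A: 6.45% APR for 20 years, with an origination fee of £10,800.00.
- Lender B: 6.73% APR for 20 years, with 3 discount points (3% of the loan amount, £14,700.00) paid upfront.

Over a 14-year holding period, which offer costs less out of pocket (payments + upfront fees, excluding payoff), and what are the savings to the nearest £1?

Lender A: at 6.45% the monthly rate is 0.0053750, so the payment is 490,000 × 0.0053750 / (1 − 1.0053750^−240) = £3,638.90.
Lender B: monthly rate = 6.73%/12 = 0.0056083; payment = 490,000 × 0.0056083 / (1 − (1+0.0056083)^−240) = £3,719.96.
Over 168 months: Lender A costs 168 × £3,638.90 + £10,800.00 = £622,135.20; Lender B costs 168 × £3,719.96 + £14,700.00 = £639,653.28.
Lender A is cheaper by £639,653.28 − £622,135.20 = £17,518.08.

Lender A by £17,518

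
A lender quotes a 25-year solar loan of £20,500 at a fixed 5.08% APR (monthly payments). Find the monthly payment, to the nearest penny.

Monthly rate = 5.08%/12 = 0.0042333; payment = 20,500 × 0.0042333 / (1 − (1+0.0042333)^−300) = £120.80.

£120.80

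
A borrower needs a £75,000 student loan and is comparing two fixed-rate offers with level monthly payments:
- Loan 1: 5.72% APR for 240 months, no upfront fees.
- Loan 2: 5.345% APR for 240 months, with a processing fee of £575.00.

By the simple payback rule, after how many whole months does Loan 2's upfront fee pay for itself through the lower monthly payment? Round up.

37 months

Loan 1: monthly rate = 5.72%/12 = 0.0047667; payment = 75,000 × 0.0047667 / (1 − (1+0.0047667)^−240) = £525.28.
Loan 2: at 5.345% the monthly rate is 0.0044542, so the payment is 75,000 × 0.0044542 / (1 − 1.0044542^−240) = £509.37.
Monthly savings = £525.28 − £509.37 = £15.91.
Break-even = £575.00 / £15.91 = 36.14 → 37 months.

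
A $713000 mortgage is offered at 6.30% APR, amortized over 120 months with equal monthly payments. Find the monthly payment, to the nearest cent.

$8,023.60

At 6.30% the monthly rate is 0.0052500, so the payment is 713,000 × 0.0052500 / (1 − 1.0052500^−120) = $8,023.60.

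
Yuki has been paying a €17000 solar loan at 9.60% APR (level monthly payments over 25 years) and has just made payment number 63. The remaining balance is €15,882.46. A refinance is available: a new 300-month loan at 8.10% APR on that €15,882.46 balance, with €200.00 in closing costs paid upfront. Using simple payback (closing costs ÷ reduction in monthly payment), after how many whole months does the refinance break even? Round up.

8 months

Current payment = 17,000 × 9.6%/12 / (1 − (1+0.0080000)^−300) = €149.71.
Refinanced payment = 15,882.46 × 0.0067500 / (1 − (1+0.0067500)^−300) = €123.64.
Monthly savings = €149.71 − €123.64 = €26.07.
Break-even = €200.00 / €26.07 = 7.67 → 8 months.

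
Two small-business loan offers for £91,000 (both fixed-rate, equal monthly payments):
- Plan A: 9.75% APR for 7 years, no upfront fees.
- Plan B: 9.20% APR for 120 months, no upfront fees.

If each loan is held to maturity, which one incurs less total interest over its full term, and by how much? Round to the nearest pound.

Plan A: at 9.75% the monthly rate is 0.0081250, so the payment is 91,000 × 0.0081250 / (1 − 1.0081250^−84) = £1,498.98.
Total interest on Plan A = 84 × £1,498.98 − £91,000 = £34,914.32.
Plan B: monthly rate = 9.2%/12 = 0.0076667; payment = 91,000 × 0.0076667 / (1 − (1+0.0076667)^−120) = £1,162.62.
Total interest on Plan B = 120 × £1,162.62 − £91,000 = £48,514.40.
Plan A is lower by £13,600.08.

Plan A by £13,600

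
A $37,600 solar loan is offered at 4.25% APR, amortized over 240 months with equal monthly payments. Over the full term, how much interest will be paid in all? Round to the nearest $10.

$18,280

At 4.25% the monthly rate is 0.0035417, so the payment is 37,600 × 0.0035417 / (1 − 1.0035417^−240) = $232.83.
Total paid = 240 × $232.83 = $55,879.20; interest = $55,879.20 − $37,600 = $18,279.20.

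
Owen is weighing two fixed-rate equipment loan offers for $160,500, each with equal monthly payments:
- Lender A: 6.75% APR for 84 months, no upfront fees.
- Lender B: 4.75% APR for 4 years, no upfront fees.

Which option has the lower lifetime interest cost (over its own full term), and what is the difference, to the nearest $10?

Lender B by $25,290

Lender A: monthly rate = 6.75%/12 = 0.0056250; payment = 160,500 × 0.0056250 / (1 − (1+0.0056250)^−84) = $2,402.81.
Total interest on Lender A = 84 × $2,402.81 − $160,500 = $41,336.04.
Lender B: monthly rate = 4.75%/12 = 0.0039583; payment = 160,500 × 0.0039583 / (1 − (1+0.0039583)^−48) = $3,678.05.
Total interest on Lender B = 48 × $3,678.05 − $160,500 = $16,046.40.
Lender B is lower by $25,289.64.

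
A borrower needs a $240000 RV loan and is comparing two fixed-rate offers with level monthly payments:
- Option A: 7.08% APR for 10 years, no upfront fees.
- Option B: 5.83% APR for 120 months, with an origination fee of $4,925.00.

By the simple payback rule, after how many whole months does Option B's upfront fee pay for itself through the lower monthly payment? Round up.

33 months

Option A: at 7.08% the monthly rate is 0.0059000, so the payment is 240,000 × 0.0059000 / (1 − 1.0059000^−120) = $2,796.51.
Option B: monthly rate = 5.83%/12 = 0.0048583; payment = 240,000 × 0.0048583 / (1 − (1+0.0048583)^−120) = $2,644.05.
Monthly savings = $2,796.51 − $2,644.05 = $152.46.
Break-even = $4,925.00 / $152.46 = 32.30 → 33 months.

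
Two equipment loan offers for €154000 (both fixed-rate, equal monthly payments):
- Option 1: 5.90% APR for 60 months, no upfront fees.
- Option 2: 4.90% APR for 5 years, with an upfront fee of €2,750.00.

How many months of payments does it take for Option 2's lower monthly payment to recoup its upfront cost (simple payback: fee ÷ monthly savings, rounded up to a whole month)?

39 months

Option 1: monthly rate = 5.9%/12 = 0.0049167; payment = 154,000 × 0.0049167 / (1 − (1+0.0049167)^−60) = €2,970.10.
Option 2: monthly rate = 4.9%/12 = 0.0040833; payment = 154,000 × 0.0040833 / (1 − (1+0.0040833)^−60) = €2,899.12.
Monthly savings = €2,970.10 − €2,899.12 = €70.98.
Break-even = €2,750.00 / €70.98 = 38.74 → 39 months.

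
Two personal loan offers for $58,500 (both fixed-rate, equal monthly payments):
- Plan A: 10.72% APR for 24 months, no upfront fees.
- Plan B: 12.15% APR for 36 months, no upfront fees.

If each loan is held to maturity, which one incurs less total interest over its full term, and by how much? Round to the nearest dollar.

Plan A: at 10.72% the monthly rate is 0.0089333, so the payment is 58,500 × 0.0089333 / (1 − 1.0089333^−24) = $2,718.96.
Total interest on Plan A = 24 × $2,718.96 − $58,500 = $6,755.04.
Plan B: at 12.15% the monthly rate is 0.0101250, so the payment is 58,500 × 0.0101250 / (1 − 1.0101250^−36) = $1,947.23.
Total interest on Plan B = 36 × $1,947.23 − $58,500 = $11,600.28.
Plan A is lower by $4,845.24.

Plan A by $4,845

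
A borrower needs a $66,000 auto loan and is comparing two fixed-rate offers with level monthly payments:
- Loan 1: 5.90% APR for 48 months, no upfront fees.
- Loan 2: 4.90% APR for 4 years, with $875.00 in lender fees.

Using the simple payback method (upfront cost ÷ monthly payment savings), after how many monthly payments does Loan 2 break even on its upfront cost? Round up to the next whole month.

Loan 1: monthly rate = 5.9%/12 = 0.0049167; payment = 66,000 × 0.0049167 / (1 − (1+0.0049167)^−48) = $1,546.99.
Loan 2: at 4.90% the monthly rate is 0.0040833, so the payment is 66,000 × 0.0040833 / (1 − 1.0040833^−48) = $1,516.95.
Monthly savings = $1,546.99 − $1,516.95 = $30.04.
Break-even = $875.00 / $30.04 = 29.13 → 30 months.

30 months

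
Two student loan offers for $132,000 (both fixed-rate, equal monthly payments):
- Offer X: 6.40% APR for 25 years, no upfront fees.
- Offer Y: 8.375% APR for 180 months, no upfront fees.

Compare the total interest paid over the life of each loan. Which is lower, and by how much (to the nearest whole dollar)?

Offer Y by $32,676

Offer X: at 6.40% the monthly rate is 0.0053333, so the payment is 132,000 × 0.0053333 / (1 − 1.0053333^−300) = $883.04.
Total interest on Offer X = 300 × $883.04 − $132,000 = $132,912.00.
Offer Y: monthly rate = 8.375%/12 = 0.0069792; payment = 132,000 × 0.0069792 / (1 − (1+0.0069792)^−180) = $1,290.20.
Total interest on Offer Y = 180 × $1,290.20 − $132,000 = $100,236.00.
Offer Y is lower by $32,676.00.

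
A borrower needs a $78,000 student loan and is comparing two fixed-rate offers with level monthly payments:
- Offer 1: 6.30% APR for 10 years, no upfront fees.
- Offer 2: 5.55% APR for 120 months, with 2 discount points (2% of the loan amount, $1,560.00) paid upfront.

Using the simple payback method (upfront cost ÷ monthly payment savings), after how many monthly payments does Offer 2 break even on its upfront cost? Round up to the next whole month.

54 months

Offer 1: monthly rate = 6.3%/12 = 0.0052500; payment = 78,000 × 0.0052500 / (1 − (1+0.0052500)^−120) = $877.76.
Offer 2: monthly rate = 5.55%/12 = 0.0046250; payment = 78,000 × 0.0046250 / (1 − (1+0.0046250)^−120) = $848.44.
Monthly savings = $877.76 − $848.44 = $29.32.
Break-even = $1,560.00 / $29.32 = 53.21 → 54 months.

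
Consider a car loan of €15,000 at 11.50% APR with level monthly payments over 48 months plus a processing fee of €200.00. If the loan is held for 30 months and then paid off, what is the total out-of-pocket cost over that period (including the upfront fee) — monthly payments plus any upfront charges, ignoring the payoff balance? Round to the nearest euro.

€11,940

At 11.50% the monthly rate is 0.0095833, so the payment is 15,000 × 0.0095833 / (1 − 1.0095833^−48) = €391.34.
Total outlay = 30 × €391.34 + €200.00 = €11,940.20.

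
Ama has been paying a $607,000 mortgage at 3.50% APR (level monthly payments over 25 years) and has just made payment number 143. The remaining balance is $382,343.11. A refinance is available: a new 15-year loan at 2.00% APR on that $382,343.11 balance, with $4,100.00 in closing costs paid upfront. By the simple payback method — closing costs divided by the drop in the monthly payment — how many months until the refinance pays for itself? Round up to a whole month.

Current payment = 607,000 × 3.5%/12 / (1 − (1+0.0029167)^−300) = $3,038.79.
Refinanced payment = 382,343.11 × 0.0016667 / (1 − (1+0.0016667)^−180) = $2,460.41.
Monthly savings = $3,038.79 − $2,460.41 = $578.38.
Break-even = $4,100.00 / $578.38 = 7.09 → 8 months.

8 months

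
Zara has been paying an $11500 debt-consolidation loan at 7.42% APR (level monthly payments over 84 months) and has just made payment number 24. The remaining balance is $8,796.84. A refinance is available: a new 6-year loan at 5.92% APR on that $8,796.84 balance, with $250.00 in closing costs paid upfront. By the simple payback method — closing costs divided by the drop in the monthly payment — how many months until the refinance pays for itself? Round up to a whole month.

9 months

Current payment = 11,500 × 7.42%/12 / (1 − (1+0.0061833)^−84) = $175.94.
Refinanced payment = 8,796.84 × 0.0049333 / (1 − (1+0.0049333)^−72) = $145.46.
Monthly savings = $175.94 − $145.46 = $30.48.
Break-even = $250.00 / $30.48 = 8.20 → 9 months.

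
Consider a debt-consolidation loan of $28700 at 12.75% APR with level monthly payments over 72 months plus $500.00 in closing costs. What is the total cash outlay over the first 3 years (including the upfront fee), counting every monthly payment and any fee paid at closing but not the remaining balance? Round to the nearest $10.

At 12.75% the monthly rate is 0.0106250, so the payment is 28,700 × 0.0106250 / (1 − 1.0106250^−72) = $572.35.
Total outlay = 36 × $572.35 + $500.00 = $21,104.60.

$21,100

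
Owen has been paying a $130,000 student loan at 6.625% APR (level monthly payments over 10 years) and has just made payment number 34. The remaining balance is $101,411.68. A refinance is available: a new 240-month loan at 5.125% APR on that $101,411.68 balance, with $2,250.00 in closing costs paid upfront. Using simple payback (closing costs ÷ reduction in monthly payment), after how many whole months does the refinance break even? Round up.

Current payment = 130,000 × 6.625%/12 / (1 − (1+0.0055208)^−120) = $1,484.41.
Refinanced payment = 101,411.68 × 0.0042708 / (1 − (1+0.0042708)^−240) = $676.29.
Monthly savings = $1,484.41 − $676.29 = $808.12.
Break-even = $2,250.00 / $808.12 = 2.78 → 3 months.

3 months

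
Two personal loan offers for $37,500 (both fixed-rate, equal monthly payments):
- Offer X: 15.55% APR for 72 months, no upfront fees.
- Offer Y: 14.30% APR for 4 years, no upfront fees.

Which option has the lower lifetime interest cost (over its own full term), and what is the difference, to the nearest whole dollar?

Offer Y by $8,442

Offer X: monthly rate = 15.55%/12 = 0.0129583; payment = 37,500 × 0.0129583 / (1 − (1+0.0129583)^−72) = $804.18.
Total interest on Offer X = 72 × $804.18 − $37,500 = $20,400.96.
Offer Y: monthly rate = 14.3%/12 = 0.0119167; payment = 37,500 × 0.0119167 / (1 − (1+0.0119167)^−48) = $1,030.40.
Total interest on Offer Y = 48 × $1,030.40 − $37,500 = $11,959.20.
Offer Y is lower by $8,441.76.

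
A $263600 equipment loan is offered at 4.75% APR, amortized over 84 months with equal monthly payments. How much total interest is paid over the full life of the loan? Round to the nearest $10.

Monthly rate = 4.75%/12 = 0.0039583; payment = 263,600 × 0.0039583 / (1 − (1+0.0039583)^−84) = $3,694.81.
Total paid = 84 × $3,694.81 = $310,364.04; interest = $310,364.04 − $263,600 = $46,764.04.

$46,760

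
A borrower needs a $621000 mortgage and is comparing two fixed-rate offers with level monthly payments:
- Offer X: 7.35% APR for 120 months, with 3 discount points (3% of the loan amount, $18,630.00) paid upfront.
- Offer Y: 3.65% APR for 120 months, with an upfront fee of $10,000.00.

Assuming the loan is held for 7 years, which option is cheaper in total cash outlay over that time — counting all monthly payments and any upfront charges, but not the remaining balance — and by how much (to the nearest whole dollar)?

Offer X: at 7.35% the monthly rate is 0.0061250, so the payment is 621,000 × 0.0061250 / (1 − 1.0061250^−120) = $7,322.85.
Offer Y: monthly rate = 3.65%/12 = 0.0030417; payment = 621,000 × 0.0030417 / (1 − (1+0.0030417)^−120) = $6,184.54.
Over 84 months: Offer X costs 84 × $7,322.85 + $18,630.00 = $633,749.40; Offer Y costs 84 × $6,184.54 + $10,000.00 = $529,501.36.
Offer Y is cheaper by $633,749.40 − $529,501.36 = $104,248.04.

Offer Y by $104,248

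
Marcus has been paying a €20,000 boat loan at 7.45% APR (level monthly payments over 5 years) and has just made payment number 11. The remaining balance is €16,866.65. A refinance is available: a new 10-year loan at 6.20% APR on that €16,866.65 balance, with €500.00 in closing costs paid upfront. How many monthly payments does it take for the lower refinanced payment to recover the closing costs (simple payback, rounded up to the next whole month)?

3 months

Current payment = 20,000 × 7.45%/12 / (1 − (1+0.0062083)^−60) = €400.28.
Refinanced payment = 16,866.65 × 0.0051667 / (1 − (1+0.0051667)^−120) = €188.95.
Monthly savings = €400.28 − €188.95 = €211.33.
Break-even = €500.00 / €211.33 = 2.37 → 3 months.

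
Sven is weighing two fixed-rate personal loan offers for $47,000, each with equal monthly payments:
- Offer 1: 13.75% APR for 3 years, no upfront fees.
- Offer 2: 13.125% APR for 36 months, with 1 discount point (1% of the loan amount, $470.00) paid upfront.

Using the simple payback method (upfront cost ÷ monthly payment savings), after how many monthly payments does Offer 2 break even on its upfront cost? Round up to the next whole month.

34 months

Offer 1: monthly rate = 13.75%/12 = 0.0114583; payment = 47,000 × 0.0114583 / (1 − (1+0.0114583)^−36) = $1,600.65.
Offer 2: at 13.125% the monthly rate is 0.0109375, so the payment is 47,000 × 0.0109375 / (1 − 1.0109375^−36) = $1,586.45.
Monthly savings = $1,600.65 − $1,586.45 = $14.20.
Break-even = $470.00 / $14.20 = 33.10 → 34 months.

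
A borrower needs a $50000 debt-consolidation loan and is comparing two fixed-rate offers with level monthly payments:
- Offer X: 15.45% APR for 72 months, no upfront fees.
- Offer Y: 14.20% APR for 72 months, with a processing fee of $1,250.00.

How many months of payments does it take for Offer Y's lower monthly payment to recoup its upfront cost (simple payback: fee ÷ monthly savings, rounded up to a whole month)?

37 months

Offer X: monthly rate = 15.45%/12 = 0.0128750; payment = 50,000 × 0.0128750 / (1 − (1+0.0128750)^−72) = $1,069.51.
Offer Y: monthly rate = 14.2%/12 = 0.0118333; payment = 50,000 × 0.0118333 / (1 − (1+0.0118333)^−72) = $1,035.65.
Monthly savings = $1,069.51 − $1,035.65 = $33.86.
Break-even = $1,250.00 / $33.86 = 36.92 → 37 months.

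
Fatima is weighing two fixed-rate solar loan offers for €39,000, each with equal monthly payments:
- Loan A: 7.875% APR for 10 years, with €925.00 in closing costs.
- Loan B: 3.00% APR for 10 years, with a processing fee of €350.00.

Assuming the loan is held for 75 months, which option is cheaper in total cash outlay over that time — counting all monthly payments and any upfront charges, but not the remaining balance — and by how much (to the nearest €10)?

Loan B by €7,630

Loan A: at 7.875% the monthly rate is 0.0065625, so the payment is 39,000 × 0.0065625 / (1 − 1.0065625^−120) = €470.61.
Loan B: at 3.00% the monthly rate is 0.0025000, so the payment is 39,000 × 0.0025000 / (1 − 1.0025000^−120) = €376.59.
Over 75 months: Loan A costs 75 × €470.61 + €925.00 = €36,220.75; Loan B costs 75 × €376.59 + €350.00 = €28,594.25.
Loan B is cheaper by €36,220.75 − €28,594.25 = €7,626.50.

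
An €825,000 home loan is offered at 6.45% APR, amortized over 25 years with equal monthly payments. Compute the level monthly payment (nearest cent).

€5,544.71

At 6.45% the monthly rate is 0.0053750, so the payment is 825,000 × 0.0053750 / (1 − 1.0053750^−300) = €5,544.71.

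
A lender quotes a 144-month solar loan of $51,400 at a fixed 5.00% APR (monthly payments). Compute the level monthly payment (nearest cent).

At 5.00% the monthly rate is 0.0041667, so the payment is 51,400 × 0.0041667 / (1 − 1.0041667^−144) = $475.39.

$475.39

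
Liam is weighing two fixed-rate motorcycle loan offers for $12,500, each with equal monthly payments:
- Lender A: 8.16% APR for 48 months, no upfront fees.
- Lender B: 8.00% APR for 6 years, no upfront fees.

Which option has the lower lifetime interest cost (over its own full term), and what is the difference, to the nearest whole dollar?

Lender A by $1,087

Lender A: at 8.16% the monthly rate is 0.0068000, so the payment is 12,500 × 0.0068000 / (1 − 1.0068000^−48) = $306.10.
Total interest on Lender A = 48 × $306.10 − $12,500 = $2,192.80.
Lender B: at 8.00% the monthly rate is 0.0066667, so the payment is 12,500 × 0.0066667 / (1 − 1.0066667^−72) = $219.17.
Total interest on Lender B = 72 × $219.17 − $12,500 = $3,280.24.
Lender A is lower by $1,087.44.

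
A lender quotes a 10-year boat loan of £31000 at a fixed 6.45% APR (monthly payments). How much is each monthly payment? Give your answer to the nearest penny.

£351.21

Monthly rate = 6.45%/12 = 0.0053750; payment = 31,000 × 0.0053750 / (1 − (1+0.0053750)^−120) = £351.21.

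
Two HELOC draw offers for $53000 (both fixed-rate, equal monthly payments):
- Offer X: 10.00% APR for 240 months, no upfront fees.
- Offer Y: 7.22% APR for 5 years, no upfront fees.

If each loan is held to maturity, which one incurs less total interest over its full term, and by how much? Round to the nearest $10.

Offer Y by $59,450

Offer X: at 10.00% the monthly rate is 0.0083333, so the payment is 53,000 × 0.0083333 / (1 − 1.0083333^−240) = $511.46.
Total interest on Offer X = 240 × $511.46 − $53,000 = $69,750.40.
Offer Y: at 7.22% the monthly rate is 0.0060167, so the payment is 53,000 × 0.0060167 / (1 − 1.0060167^−60) = $1,054.97.
Total interest on Offer Y = 60 × $1,054.97 − $53,000 = $10,298.20.
Offer Y is lower by $59,452.20.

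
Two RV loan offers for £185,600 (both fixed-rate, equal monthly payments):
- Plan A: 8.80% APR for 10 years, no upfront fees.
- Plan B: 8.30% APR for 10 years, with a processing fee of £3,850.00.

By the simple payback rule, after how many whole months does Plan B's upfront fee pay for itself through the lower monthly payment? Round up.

Plan A: at 8.80% the monthly rate is 0.0073333, so the payment is 185,600 × 0.0073333 / (1 − 1.0073333^−120) = £2,331.06.
Plan B: monthly rate = 8.3%/12 = 0.0069167; payment = 185,600 × 0.0069167 / (1 − (1+0.0069167)^−120) = £2,281.37.
Monthly savings = £2,331.06 − £2,281.37 = £49.69.
Break-even = £3,850.00 / £49.69 = 77.48 → 78 months.

78 months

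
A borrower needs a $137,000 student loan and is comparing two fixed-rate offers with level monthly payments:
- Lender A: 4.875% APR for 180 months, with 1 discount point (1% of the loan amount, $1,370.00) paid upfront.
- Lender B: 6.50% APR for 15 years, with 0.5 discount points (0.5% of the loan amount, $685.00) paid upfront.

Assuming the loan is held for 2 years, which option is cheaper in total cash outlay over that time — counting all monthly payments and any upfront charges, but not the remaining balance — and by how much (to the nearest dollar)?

Lender A by $2,169

Lender A: at 4.875% the monthly rate is 0.0040625, so the payment is 137,000 × 0.0040625 / (1 − 1.0040625^−180) = $1,074.49.
Lender B: monthly rate = 6.5%/12 = 0.0054167; payment = 137,000 × 0.0054167 / (1 − (1+0.0054167)^−180) = $1,193.42.
Over 24 months: Lender A costs 24 × $1,074.49 + $1,370.00 = $27,157.76; Lender B costs 24 × $1,193.42 + $685.00 = $29,327.08.
Lender A is cheaper by $29,327.08 − $27,157.76 = $2,169.32.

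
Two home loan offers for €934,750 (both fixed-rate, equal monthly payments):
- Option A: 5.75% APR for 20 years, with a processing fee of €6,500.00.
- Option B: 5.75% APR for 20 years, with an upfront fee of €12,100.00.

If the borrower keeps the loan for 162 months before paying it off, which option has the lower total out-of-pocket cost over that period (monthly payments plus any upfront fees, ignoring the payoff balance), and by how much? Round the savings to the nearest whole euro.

Option A: monthly rate = 5.75%/12 = 0.0047917; payment = 934,750 × 0.0047917 / (1 − (1+0.0047917)^−240) = €6,562.73.
Option B: at 5.75% the monthly rate is 0.0047917, so the payment is 934,750 × 0.0047917 / (1 − 1.0047917^−240) = €6,562.73.
Over 162 months: Option A costs 162 × €6,562.73 + €6,500.00 = €1,069,662.26; Option B costs 162 × €6,562.73 + €12,100.00 = €1,075,262.26.
Option A is cheaper by €1,075,262.26 − €1,069,662.26 = €5,600.00.

Option A by €5,600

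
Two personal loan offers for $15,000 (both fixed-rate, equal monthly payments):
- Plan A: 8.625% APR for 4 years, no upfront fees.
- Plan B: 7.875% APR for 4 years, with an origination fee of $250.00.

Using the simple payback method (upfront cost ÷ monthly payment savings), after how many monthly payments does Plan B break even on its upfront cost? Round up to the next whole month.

48 months

Plan A: at 8.625% the monthly rate is 0.0071875, so the payment is 15,000 × 0.0071875 / (1 − 1.0071875^−48) = $370.61.
Plan B: at 7.875% the monthly rate is 0.0065625, so the payment is 15,000 × 0.0065625 / (1 − 1.0065625^−48) = $365.31.
Monthly savings = $370.61 − $365.31 = $5.30.
Break-even = $250.00 / $5.30 = 47.17 → 48 months.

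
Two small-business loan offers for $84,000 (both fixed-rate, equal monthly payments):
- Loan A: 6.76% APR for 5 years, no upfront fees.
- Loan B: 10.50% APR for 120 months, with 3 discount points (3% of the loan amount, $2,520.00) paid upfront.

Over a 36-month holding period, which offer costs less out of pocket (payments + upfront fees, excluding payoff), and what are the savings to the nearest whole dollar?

Loan B by $16,213

Loan A: at 6.76% the monthly rate is 0.0056333, so the payment is 84,000 × 0.0056333 / (1 − 1.0056333^−60) = $1,653.81.
Loan B: at 10.50% the monthly rate is 0.0087500, so the payment is 84,000 × 0.0087500 / (1 − 1.0087500^−120) = $1,133.45.
Over 36 months: Loan A costs 36 × $1,653.81 = $59,537.16; Loan B costs 36 × $1,133.45 + $2,520.00 = $43,324.20.
Loan B is cheaper by $59,537.16 − $43,324.20 = $16,212.96.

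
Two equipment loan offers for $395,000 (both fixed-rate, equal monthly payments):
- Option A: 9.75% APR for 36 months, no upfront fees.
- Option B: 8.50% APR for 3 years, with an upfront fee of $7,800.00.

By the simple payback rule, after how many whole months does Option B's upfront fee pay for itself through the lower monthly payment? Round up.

Option A: at 9.75% the monthly rate is 0.0081250, so the payment is 395,000 × 0.0081250 / (1 − 1.0081250^−36) = $12,699.23.
Option B: monthly rate = 8.5%/12 = 0.0070833; payment = 395,000 × 0.0070833 / (1 − (1+0.0070833)^−36) = $12,469.18.
Monthly savings = $12,699.23 − $12,469.18 = $230.05.
Break-even = $7,800.00 / $230.05 = 33.91 → 34 months.

34 months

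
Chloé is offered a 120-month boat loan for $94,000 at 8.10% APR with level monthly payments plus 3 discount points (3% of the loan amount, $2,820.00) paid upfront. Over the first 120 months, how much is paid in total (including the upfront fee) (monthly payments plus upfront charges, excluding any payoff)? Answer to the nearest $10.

$140,270

At 8.10% the monthly rate is 0.0067500, so the payment is 94,000 × 0.0067500 / (1 − 1.0067500^−120) = $1,145.45.
Total outlay = 120 × $1,145.45 + $2,820.00 = $140,274.00.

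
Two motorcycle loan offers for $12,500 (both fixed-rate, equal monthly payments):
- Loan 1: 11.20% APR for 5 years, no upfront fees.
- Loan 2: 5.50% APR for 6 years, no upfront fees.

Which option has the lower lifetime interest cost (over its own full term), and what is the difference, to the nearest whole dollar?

Loan 1: at 11.20% the monthly rate is 0.0093333, so the payment is 12,500 × 0.0093333 / (1 − 1.0093333^−60) = $273.03.
Total interest on Loan 1 = 60 × $273.03 − $12,500 = $3,881.80.
Loan 2: at 5.50% the monthly rate is 0.0045833, so the payment is 12,500 × 0.0045833 / (1 − 1.0045833^−72) = $204.22.
Total interest on Loan 2 = 72 × $204.22 − $12,500 = $2,203.84.
Loan 2 is lower by $1,677.96.

Loan 2 by $1,678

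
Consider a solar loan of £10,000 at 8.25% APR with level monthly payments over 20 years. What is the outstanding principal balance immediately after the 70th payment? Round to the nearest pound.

£8,527

With monthly rate i = 8.25%/12 = 0.0068750, the balance after k of n payments is P · [(1+i)^n − (1+i)^k] / [(1+i)^n − 1].
(1+0.0068750)^240 = 5.17766399 and (1+0.0068750)^70 = 1.61543335, so the balance is 10,000 × (5.17766399 − 1.61543335) / (5.17766399 − 1) = £8,526.85.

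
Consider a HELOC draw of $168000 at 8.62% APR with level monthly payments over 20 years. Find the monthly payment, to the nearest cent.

At 8.62% the monthly rate is 0.0071833, so the payment is 168,000 × 0.0071833 / (1 − 1.0071833^−240) = $1,470.73.

$1,470.73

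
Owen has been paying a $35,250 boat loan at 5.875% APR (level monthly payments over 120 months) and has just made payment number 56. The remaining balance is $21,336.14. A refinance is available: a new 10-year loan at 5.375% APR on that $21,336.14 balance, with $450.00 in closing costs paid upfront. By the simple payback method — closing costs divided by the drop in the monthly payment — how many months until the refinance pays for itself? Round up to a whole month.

3 months

Current payment = 35,250 × 5.875%/12 / (1 − (1+0.0048958)^−120) = $389.14.
Refinanced payment = 21,336.14 × 0.0044792 / (1 − (1+0.0044792)^−120) = $230.23.
Monthly savings = $389.14 − $230.23 = $158.91.
Break-even = $450.00 / $158.91 = 2.83 → 3 months.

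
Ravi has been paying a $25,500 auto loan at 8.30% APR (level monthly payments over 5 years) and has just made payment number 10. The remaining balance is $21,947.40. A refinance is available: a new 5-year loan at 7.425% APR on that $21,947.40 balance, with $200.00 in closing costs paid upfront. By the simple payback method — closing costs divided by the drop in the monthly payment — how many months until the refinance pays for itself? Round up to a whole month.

3 months

Current payment = 25,500 × 8.3%/12 / (1 − (1+0.0069167)^−60) = $520.72.
Refinanced payment = 21,947.40 × 0.0061875 / (1 − (1+0.0061875)^−60) = $439.00.
Monthly savings = $520.72 − $439.00 = $81.72.
Break-even = $200.00 / $81.72 = 2.45 → 3 months.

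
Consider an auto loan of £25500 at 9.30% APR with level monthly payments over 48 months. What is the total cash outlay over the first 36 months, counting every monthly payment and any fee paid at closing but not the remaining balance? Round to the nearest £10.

At 9.30% the monthly rate is 0.0077500, so the payment is 25,500 × 0.0077500 / (1 − 1.0077500^−48) = £638.21.
Total outlay = 36 × £638.21 = £22,975.56.

£22,980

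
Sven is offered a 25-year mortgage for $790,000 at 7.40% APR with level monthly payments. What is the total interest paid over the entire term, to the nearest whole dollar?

$946,022

At 7.40% the monthly rate is 0.0061667, so the payment is 790,000 × 0.0061667 / (1 − 1.0061667^−300) = $5,786.74.
Total paid = 300 × $5,786.74 = $1,736,022.00; interest = $1,736,022.00 − $790,000 = $946,022.00.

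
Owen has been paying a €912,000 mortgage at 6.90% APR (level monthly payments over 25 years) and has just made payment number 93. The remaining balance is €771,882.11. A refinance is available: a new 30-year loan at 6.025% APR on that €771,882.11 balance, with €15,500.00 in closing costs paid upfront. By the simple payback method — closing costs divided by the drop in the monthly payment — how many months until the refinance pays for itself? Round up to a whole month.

Current payment = 912,000 × 6.9%/12 / (1 − (1+0.0057500)^−300) = €6,387.76.
Refinanced payment = 771,882.11 × 0.0050208 / (1 − (1+0.0050208)^−360) = €4,640.24.
Monthly savings = €6,387.76 − €4,640.24 = €1,747.52.
Break-even = €15,500.00 / €1,747.52 = 8.87 → 9 months.

9 months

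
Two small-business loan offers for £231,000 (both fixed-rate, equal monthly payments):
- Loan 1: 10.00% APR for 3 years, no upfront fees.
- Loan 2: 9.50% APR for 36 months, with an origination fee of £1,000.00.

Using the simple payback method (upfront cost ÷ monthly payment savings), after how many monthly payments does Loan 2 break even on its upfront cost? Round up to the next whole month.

Loan 1: monthly rate = 10%/12 = 0.0083333; payment = 231,000 × 0.0083333 / (1 − (1+0.0083333)^−36) = £7,453.72.
Loan 2: at 9.50% the monthly rate is 0.0079167, so the payment is 231,000 × 0.0079167 / (1 − 1.0079167^−36) = £7,399.61.
Monthly savings = £7,453.72 − £7,399.61 = £54.11.
Break-even = £1,000.00 / £54.11 = 18.48 → 19 months.

19 months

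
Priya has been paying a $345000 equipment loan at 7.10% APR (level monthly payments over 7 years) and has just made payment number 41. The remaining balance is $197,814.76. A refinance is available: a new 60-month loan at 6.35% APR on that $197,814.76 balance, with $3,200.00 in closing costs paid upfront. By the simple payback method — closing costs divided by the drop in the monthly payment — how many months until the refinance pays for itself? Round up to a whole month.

Current payment = 345,000 × 7.1%/12 / (1 − (1+0.0059167)^−84) = $5,223.86.
Refinanced payment = 197,814.76 × 0.0052917 / (1 − (1+0.0052917)^−60) = $3,856.59.
Monthly savings = $5,223.86 − $3,856.59 = $1,367.27.
Break-even = $3,200.00 / $1,367.27 = 2.34 → 3 months.

3 months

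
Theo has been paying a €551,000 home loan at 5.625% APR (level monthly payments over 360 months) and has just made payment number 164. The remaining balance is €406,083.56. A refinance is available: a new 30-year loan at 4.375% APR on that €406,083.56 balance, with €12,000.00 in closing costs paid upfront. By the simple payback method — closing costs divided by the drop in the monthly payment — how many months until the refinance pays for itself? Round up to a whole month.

11 months

Current payment = 551,000 × 5.625%/12 / (1 − (1+0.0046875)^−360) = €3,171.87.
Refinanced payment = 406,083.56 × 0.0036458 / (1 − (1+0.0036458)^−360) = €2,027.52.
Monthly savings = €3,171.87 − €2,027.52 = €1,144.35.
Break-even = €12,000.00 / €1,144.35 = 10.49 → 11 months.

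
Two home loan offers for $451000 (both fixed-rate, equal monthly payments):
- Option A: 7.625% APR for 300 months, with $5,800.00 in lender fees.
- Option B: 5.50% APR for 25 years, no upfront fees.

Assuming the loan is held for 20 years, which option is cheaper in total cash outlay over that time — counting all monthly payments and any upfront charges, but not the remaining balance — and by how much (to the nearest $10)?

Option A: at 7.625% the monthly rate is 0.0063542, so the payment is 451,000 × 0.0063542 / (1 − 1.0063542^−300) = $3,369.61.
Option B: monthly rate = 5.5%/12 = 0.0045833; payment = 451,000 × 0.0045833 / (1 − (1+0.0045833)^−300) = $2,769.53.
Over 240 months: Option A costs 240 × $3,369.61 + $5,800.00 = $814,506.40; Option B costs 240 × $2,769.53 = $664,687.20.
Option B is cheaper by $814,506.40 − $664,687.20 = $149,819.20.

Option B by $149,820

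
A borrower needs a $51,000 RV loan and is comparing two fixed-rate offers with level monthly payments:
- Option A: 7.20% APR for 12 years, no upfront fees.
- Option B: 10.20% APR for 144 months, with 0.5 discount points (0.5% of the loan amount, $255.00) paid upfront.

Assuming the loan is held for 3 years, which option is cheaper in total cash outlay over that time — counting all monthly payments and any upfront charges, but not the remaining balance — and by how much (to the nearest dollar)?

Option A by $3,332

Option A: at 7.20% the monthly rate is 0.0060000, so the payment is 51,000 × 0.0060000 / (1 − 1.0060000^−144) = $529.93.
Option B: monthly rate = 10.2%/12 = 0.0085000; payment = 51,000 × 0.0085000 / (1 − (1+0.0085000)^−144) = $615.40.
Over 36 months: Option A costs 36 × $529.93 = $19,077.48; Option B costs 36 × $615.40 + $255.00 = $22,409.40.
Option A is cheaper by $22,409.40 − $19,077.48 = $3,331.92.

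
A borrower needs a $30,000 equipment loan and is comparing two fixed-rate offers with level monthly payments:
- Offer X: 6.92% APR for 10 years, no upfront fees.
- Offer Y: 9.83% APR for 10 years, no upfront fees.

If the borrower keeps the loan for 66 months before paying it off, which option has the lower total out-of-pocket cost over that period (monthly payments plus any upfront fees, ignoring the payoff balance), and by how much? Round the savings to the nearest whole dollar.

Offer X: monthly rate = 6.92%/12 = 0.0057667; payment = 30,000 × 0.0057667 / (1 − (1+0.0057667)^−120) = $347.09.
Offer Y: monthly rate = 9.83%/12 = 0.0081917; payment = 30,000 × 0.0081917 / (1 − (1+0.0081917)^−120) = $393.63.
Over 66 months: Offer X costs 66 × $347.09 = $22,907.94; Offer Y costs 66 × $393.63 = $25,979.58.
Offer X is cheaper by $25,979.58 − $22,907.94 = $3,071.64.

Offer X by $3,072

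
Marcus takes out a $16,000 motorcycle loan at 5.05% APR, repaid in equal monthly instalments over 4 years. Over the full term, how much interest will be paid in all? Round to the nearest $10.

$1,700

At 5.05% the monthly rate is 0.0042083, so the payment is 16,000 × 0.0042083 / (1 − 1.0042083^−48) = $368.83.
Total paid = 48 × $368.83 = $17,703.84; interest = $17,703.84 − $16,000 = $1,703.84.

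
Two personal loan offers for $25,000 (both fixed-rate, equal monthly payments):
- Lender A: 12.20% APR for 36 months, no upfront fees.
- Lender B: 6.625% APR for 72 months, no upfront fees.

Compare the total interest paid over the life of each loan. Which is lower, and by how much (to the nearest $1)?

Lender A by $386

Lender A: at 12.20% the monthly rate is 0.0101667, so the payment is 25,000 × 0.0101667 / (1 − 1.0101667^−36) = $832.75.
Total interest on Lender A = 36 × $832.75 − $25,000 = $4,979.00.
Lender B: monthly rate = 6.625%/12 = 0.0055208; payment = 25,000 × 0.0055208 / (1 − (1+0.0055208)^−72) = $421.74.
Total interest on Lender B = 72 × $421.74 − $25,000 = $5,365.28.
Lender A is lower by $386.28.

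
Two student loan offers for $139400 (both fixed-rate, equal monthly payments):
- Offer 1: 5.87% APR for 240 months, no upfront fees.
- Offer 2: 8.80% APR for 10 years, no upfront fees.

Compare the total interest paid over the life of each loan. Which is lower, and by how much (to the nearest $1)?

Offer 2 by $27,090

Offer 1: monthly rate = 5.87%/12 = 0.0048917; payment = 139,400 × 0.0048917 / (1 − (1+0.0048917)^−240) = $988.28.
Total interest on Offer 1 = 240 × $988.28 − $139,400 = $97,787.20.
Offer 2: monthly rate = 8.8%/12 = 0.0073333; payment = 139,400 × 0.0073333 / (1 − (1+0.0073333)^−120) = $1,750.81.
Total interest on Offer 2 = 120 × $1,750.81 − $139,400 = $70,697.20.
Offer 2 is lower by $27,090.00.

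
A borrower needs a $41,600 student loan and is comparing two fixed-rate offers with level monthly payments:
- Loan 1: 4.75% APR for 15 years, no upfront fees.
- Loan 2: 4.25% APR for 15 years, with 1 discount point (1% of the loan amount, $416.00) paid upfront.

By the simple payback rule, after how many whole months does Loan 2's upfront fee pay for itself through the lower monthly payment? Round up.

Loan 1: at 4.75% the monthly rate is 0.0039583, so the payment is 41,600 × 0.0039583 / (1 − 1.0039583^−180) = $323.58.
Loan 2: monthly rate = 4.25%/12 = 0.0035417; payment = 41,600 × 0.0035417 / (1 − (1+0.0035417)^−180) = $312.95.
Monthly savings = $323.58 − $312.95 = $10.63.
Break-even = $416.00 / $10.63 = 39.13 → 40 months.

40 months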